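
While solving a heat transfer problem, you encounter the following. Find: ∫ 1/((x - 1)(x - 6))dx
Partial fractions: 1/((x-1)(x-6))=A/(x-1) + B/(x-6)
A=-1/5, B=1/5
∫ [-1/5· 1/(x-1) + 1/5· 1/(x-6)] dx
=(1/5)[ln|x-6| - ln|x-1|] + C

Answer: (1/5)·ln|(x-6)/(x-1)| + C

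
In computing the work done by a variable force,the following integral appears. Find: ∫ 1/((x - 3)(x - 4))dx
Partial fractions: 1/((x-3)(x-4)) = A/(x-3) + B/(x-4)
A = -1, B = 1
∫ [-1· 1/(x-3) + 1· 1/(x-4)] dx
= (1)[ln|x-4| - ln|x-3|] + C

Answer: ln|(x-4)/(x-3)| + C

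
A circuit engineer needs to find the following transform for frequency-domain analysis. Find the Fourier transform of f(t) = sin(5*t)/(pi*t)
sin(W*t)/(pi*t)=(W/pi)*sinc(W*t/pi) is the impulse response of the ideal low-pass filter with cutoff W (here W=5).
Its Fourier transform is a rectangular function:
F(omega)=1 for |omega| < 5, 0 otherwise

Answer: rect(omega/10) [i.e., 1 for |omega| < 5, 0 otherwise]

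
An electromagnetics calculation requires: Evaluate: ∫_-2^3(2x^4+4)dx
Step 1: Find antiderivative F(x) = (2/5)x^5+4x
Step 2: F(3) - F(-2) = 546/5 - (-104/5) = 130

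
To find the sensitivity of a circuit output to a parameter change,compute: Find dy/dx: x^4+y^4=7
Differentiate: 4x^3 + 4y^3·(dy/dx) = 0
dy/dx = -4x^3/(4y^3)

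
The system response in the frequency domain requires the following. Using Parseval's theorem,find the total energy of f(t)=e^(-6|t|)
Parseval's theorem: E = integral |f(t)|^2 dt = (1/2pi) integral |F(omega)|^2 domega
E = integral_{-inf}^{inf} e^(-12|t|) dt = 2*integral_0^inf e^(-12t) dt = 2/(2*6) = 1/6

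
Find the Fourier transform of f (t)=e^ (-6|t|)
Using the standard pair: F{e^(-a|t|)} = 2a/(a^2+omega^2)
With a = 6: F(omega) = 12/(36+omega^2)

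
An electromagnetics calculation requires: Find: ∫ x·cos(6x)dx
By parts: u = x, dv = cos(6x) dx
du = dx, v = sin(6x)/6
= x·sin(6x)/6+cos(6x)/6²+C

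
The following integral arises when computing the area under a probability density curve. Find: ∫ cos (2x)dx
Using substitution u=2x: ∫ cos(u) du/2=sin(u)/2 + C

Answer: (1/2)sin(2x) + C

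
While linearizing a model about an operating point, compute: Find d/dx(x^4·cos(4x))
Product rule: (fg)' = f'g+fg'
f = x^4, f' = 4x^3
g = cos(4x), g' = -4·sin(4x)

Answer: 4x^3·cos(4x)-4x^4·sin(4x)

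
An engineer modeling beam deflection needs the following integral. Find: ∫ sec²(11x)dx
Since d/dx[tan(11x)]=11sec²(11x), integral=tan(11x)/11 + C

Answer: (1/11)tan(11x) + C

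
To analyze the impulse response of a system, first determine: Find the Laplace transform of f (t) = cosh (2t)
L{cosh(at)}=s/(s²-a²)
L{cosh(2t)}=s/(s²-4)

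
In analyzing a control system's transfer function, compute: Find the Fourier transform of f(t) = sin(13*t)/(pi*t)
sin(W * t)/(pi * t)=(W/pi) * sinc(W * t/pi) is the impulse response of the ideal low-pass filter with cutoff W (here W=13).
Its Fourier transform is a rectangular function:
F(omega)=1 for |omega| < 13, 0 otherwise

Answer: rect(omega/26) [i.e., 1 for |omega| < 13, 0 otherwise]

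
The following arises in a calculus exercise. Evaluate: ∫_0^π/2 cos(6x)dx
Antiderivative: sin(6x)/6
Evaluate at bounds: [sin(6·π/2)/6] - [sin(6·0)/6]
= ((0) - (0))/6 = 0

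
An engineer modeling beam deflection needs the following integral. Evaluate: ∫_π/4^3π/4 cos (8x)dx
Antiderivative: sin(8x)/8
Evaluate at bounds: [sin(8·3π/4)/8] - [sin(8·π/4)/8]
= ((0) - (0))/8 = 0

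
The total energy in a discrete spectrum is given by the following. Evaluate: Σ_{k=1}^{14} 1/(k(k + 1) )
Partial fractions: 1/(k(k + 1)) = 1/k - 1/(k + 1)
Telescoping sum: 1(1 - 1/15) = 1·14/15

Answer: 14/15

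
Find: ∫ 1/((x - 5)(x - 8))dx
Partial fractions: 1/((x-5)(x-8))=A/(x-5)+B/(x-8)
A=-1/3, B=1/3
∫ [-1/3· 1/(x-5)+1/3· 1/(x-8)] dx
=(1/3)[ln|x-8| - ln|x-5|]+C

Answer: (1/3)·ln|(x-8)/(x-5)|+C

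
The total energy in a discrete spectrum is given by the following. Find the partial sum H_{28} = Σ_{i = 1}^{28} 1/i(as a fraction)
H_28 = 1+1/2+1/3+...+1/28
= 315404588903/80313433200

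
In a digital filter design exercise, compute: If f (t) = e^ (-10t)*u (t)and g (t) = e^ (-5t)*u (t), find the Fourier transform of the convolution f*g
By the convolution theorem: F{f * g} = F(omega) * G(omega)
F(omega) = 1/(10+j * omega), G(omega) = 1/(5+j * omega)
F{f * g} = 1/((10+j * omega)(5+j * omega))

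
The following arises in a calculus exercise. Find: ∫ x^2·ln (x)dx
By parts: u = ln(x), dv = x^2 dx
du = 1/x dx, v = x^3/3
= x^3·ln(x)/3 - ∫ x^2/3 dx
= x^3·ln(x)/3 - x^3/9 + C

Answer: x^3(ln(x)/3 - 1/9) + C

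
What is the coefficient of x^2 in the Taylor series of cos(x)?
cos(x) = Σ (-1)^k x^(2k)/(2k)!
For x^2: (-1)^1/2! = -1/2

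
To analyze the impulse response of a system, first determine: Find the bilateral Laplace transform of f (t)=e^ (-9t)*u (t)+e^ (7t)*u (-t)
For e^(-9t)*u(t): L = 1/(s+9), Re(s) > -9
For e^(7t)*u(-t): L = -1/(s-7), Re(s) < 7
Combined: F(s) = 1/(s+9)-1/(s-7), -9 < Re(s) < 7

Answer: 1/(s+9)-1/(s-7), ROC: -9 < Re(s) < 7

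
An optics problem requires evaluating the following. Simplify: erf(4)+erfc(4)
By definition erfc(x) = 1 - erf(x)
erf(4) + erfc(4) = erf(4) + 1 - erf(4) = 1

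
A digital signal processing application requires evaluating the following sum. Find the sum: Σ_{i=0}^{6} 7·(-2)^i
Geometric series: S = a(1 - r^n)/(1 - r)
a = 7, r = -2, n = 7
S = 7(1 + 128)/3 = 301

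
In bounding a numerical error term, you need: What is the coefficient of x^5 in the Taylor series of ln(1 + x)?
ln(1+x) = Σ (-1)^(n+1) x^n/n
Coefficient of x^5 = (-1)^6/5 = 1/5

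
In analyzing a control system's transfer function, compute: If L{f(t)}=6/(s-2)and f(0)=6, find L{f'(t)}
L{f'(t)}=s·F(s) - f(0)=6s/(s-2)-6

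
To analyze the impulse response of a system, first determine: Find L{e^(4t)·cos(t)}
First shifting: L{e^(at)f(t)}=F(s-a)
L{cos(t)}=s/(s² + 1)
Shift: (s-4)/((s-4)² + 1)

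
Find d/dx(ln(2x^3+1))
Chain rule: d/dx[ln(u)]=u'/u where u=2x^3+1
u'=6x^2

Answer: (6x^2)/(2x^3+1)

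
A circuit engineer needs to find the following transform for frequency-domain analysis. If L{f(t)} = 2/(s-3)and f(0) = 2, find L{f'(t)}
L{f'(t)} = s·F(s) - f(0) = 2s/(s-3) - 2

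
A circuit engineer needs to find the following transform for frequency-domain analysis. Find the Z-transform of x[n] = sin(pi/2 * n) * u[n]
Z{sin(w0 * n) * u[n]}=z * sin(w0)/(z^2 - 2z * cos(w0) + 1)
With w0=pi/2: X(z)=z * sin(pi/2)/(z^2 - 2z * cos(pi/2) + 1)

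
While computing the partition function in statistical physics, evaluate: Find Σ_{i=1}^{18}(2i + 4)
= 2·Σ i + 4·18 = 2·171 + 72 = 414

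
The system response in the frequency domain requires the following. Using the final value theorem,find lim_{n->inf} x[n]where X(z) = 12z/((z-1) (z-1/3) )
Final value theorem: lim x[n]=lim_{z->1} (z-1) * X(z)
(z-1) * X(z)=12z/(z-1/3)
As z->1: 12/(1-1/3)=12/(2/3)=18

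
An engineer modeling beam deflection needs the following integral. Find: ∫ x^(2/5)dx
Power rule: ∫ x^(2/5) dx = x^(7/5)/(7/5) + C

Answer: (5/7)·x^(7/5) + C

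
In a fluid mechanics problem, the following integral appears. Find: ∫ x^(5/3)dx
Power rule: ∫ x^(5/3) dx = x^(8/3)/(8/3) + C

Answer: (3/8)·x^(8/3) + C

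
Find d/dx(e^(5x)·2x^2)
Product rule: (fg)' = f'g+fg'
f = e^(5x), f' = 5·e^(5x)
g = 2x^2, g' = 4x

Answer: 10·e^(5x)·x^2+4·e^(5x)·x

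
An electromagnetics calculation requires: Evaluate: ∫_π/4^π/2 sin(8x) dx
Antiderivative: -cos(8x)/8
Evaluate at bounds: [-cos(8·π/2)/8] - [-cos(8·π/4)/8]
=(-(1) + (1))/8=0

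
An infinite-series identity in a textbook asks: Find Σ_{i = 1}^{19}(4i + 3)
=4·Σ i + 3·19=4·190 + 57=817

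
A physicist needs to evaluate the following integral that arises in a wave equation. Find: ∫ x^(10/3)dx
Power rule: ∫ x^(10/3) dx = x^(13/3)/(13/3) + C

Answer: (3/13)·x^(13/3) + C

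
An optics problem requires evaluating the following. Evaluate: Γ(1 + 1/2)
Γ(n+1/2) = (2n)!√π/(4^n·n!)
= 2√π/(4·1) = (1/2)·√π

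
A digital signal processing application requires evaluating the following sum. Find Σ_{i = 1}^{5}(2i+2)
= 2·Σ i + 2·5 = 2·15 + 10 = 40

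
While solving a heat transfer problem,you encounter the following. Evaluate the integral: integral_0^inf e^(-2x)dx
integral_0^inf e^(-2x) dx=[-1/2*e^(-2x)]_0^inf
=0 - (-1/2)=1/2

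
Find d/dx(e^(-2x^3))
Chain rule: d/dx[e^u] = e^u · u' where u = -2x^3
u' = -6x^2

Answer: -6x^2·e^(-2x^3)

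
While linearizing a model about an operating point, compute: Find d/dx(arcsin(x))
d/dx[arcsin(u)] = u'/√(1-u²), u = x, u' = 1

Answer: 1/√(1-x²)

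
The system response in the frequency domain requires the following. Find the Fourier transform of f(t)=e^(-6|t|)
Using the standard pair: F{e^(-a|t|)}=2a/(a^2+omega^2)
With a=6: F(omega)=12/(36+omega^2)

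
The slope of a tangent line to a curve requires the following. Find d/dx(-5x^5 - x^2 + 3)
Power rule: d/dx(ax^n)=n·a·x^(n-1)
Term by term: -25·x^4 - 2·x

Answer: -25x^4 - 2x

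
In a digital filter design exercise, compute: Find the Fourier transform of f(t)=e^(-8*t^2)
The Fourier transform of a Gaussian e^(-a * t^2) is sqrt(pi/a) * e^(-omega^2/(4a)).
With a=8: F(omega)=sqrt(pi/8) * e^(-omega^2/32)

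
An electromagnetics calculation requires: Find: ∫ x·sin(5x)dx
By parts: u=x, dv=sin(5x) dx
du=dx, v=-cos(5x)/5
=-x·cos(5x)/5+sin(5x)/5²+C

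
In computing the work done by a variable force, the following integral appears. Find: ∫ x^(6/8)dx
Power rule: ∫ x^(3/4) dx = x^(7/4)/(7/4) + C

Answer: (4/7)·x^(7/4) + C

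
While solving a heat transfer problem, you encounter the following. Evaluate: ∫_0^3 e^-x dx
Antiderivative: -e^-x
Evaluate: -(e^-3 - 1)

Answer: (e^-3 - 1)/(-1)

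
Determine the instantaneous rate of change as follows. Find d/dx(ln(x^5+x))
Chain rule: d/dx[ln(u)] = u'/u where u = x^5 + x
u' = 5x^4 + 1

Answer: (5x^4 + 1)/(x^5 + x)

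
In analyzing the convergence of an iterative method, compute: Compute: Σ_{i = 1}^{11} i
Using formula: Σ i^1=n(n+1)/2=11·12/2=66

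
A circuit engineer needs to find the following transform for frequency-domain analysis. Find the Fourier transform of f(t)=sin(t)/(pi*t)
sin(W*t)/(pi*t)=(W/pi)*sinc(W*t/pi) is the impulse response of the ideal low-pass filter with cutoff W (here W=1).
Its Fourier transform is a rectangular function:
F(omega)=1 for |omega| < 1, 0 otherwise

Answer: rect(omega/2) [i.e., 1 for |omega| < 1, 0 otherwise]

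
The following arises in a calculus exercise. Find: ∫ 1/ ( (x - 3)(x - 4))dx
Partial fractions: 1/((x-3)(x-4))=A/(x-3) + B/(x-4)
A=-1, B=1
∫ [-1· 1/(x-3) + 1· 1/(x-4)] dx
=(1)[ln|x-4| - ln|x-3|] + C

Answer: ln|(x-4)/(x-3)| + C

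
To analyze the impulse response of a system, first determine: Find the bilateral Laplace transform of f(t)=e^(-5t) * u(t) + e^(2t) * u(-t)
For e^(-5t)*u(t): L=1/(s + 5), Re(s) > -5
For e^(2t)*u(-t): L=-1/(s-2), Re(s) < 2
Combined: F(s)=1/(s + 5) - 1/(s-2), -5 < Re(s) < 2

Answer: 1/(s + 5) - 1/(s-2), ROC: -5 < Re(s) < 2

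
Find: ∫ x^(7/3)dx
Power rule: ∫ x^(7/3) dx=x^(10/3)/(10/3) + C

Answer: (3/10)·x^(10/3) + C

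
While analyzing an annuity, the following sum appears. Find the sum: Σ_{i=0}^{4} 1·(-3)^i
Geometric series: S=a(1 - r^n)/(1 - r)
a=1, r=-3, n=5
S=1(1 + 243)/4=61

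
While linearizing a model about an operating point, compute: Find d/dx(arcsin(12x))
d/dx[arcsin(u)]=u'/√(1-u²), u=12x, u'=12

Answer: 12/√(1 - 144x²)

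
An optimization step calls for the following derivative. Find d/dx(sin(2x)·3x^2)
Product rule: (fg)'=f'g+fg'
f=sin(2x), f'=2·cos(2x)
g=3x^2, g'=6x

Answer: 6·cos(2x)·x^2+6·sin(2x)·x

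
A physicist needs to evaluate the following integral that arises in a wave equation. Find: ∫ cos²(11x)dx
Using identity cos²(u) = (1 + cos(2u))/2:
∫ (1 + cos(22x))/2 dx = x/2 + sin(22x)/44 + C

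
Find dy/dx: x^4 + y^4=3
Differentiate: 4x^3 + 4y^3·(dy/dx)=0
dy/dx=-4x^3/(4y^3)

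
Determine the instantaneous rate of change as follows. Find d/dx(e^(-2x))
Chain rule: d/dx[e^u]=e^u · u' where u=-2x
u'=-2

Answer: -2·e^(-2x)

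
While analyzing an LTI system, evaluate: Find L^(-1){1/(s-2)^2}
L^(-1){1/(s-a)^n}=t^(n-1)·e^(at)/(n-1)!
Here a=2, n=2: t^1·e^(2t)/1

Answer: t·e^(2t)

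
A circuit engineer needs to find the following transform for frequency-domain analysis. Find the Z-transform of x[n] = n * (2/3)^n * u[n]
Using the property Z{n * a^n * u[n]} = az/(z-a)^2
With a = 2/3: X(z) = (2/3)z/(z - 2/3)^2, |z| > 2/3

Answer: (2/3)z/(z - 2/3)^2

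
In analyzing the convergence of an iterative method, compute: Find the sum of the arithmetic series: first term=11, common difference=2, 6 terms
Last term: a_n=11 + (6 - 1)·2=21
Sum=n(a_1 + a_n)/2=6(11 + 21)/2=96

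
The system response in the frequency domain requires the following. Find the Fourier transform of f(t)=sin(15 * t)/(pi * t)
sin(W*t)/(pi*t)=(W/pi)*sinc(W*t/pi) is the impulse response of the ideal low-pass filter with cutoff W (here W=15).
Its Fourier transform is a rectangular function:
F(omega)=1 for |omega| < 15, 0 otherwise

Answer: rect(omega/30) [i.e., 1 for |omega| < 15, 0 otherwise]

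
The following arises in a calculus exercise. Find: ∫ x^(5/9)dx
Power rule: ∫ x^(5/9) dx = x^(14/9)/(14/9) + C

Answer: (9/14)·x^(14/9) + C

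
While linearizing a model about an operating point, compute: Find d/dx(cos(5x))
Chain rule: d/dx[cos(u)]=-sin(u)·u' where u=5x
u'=5

Answer: -5·sin(5x)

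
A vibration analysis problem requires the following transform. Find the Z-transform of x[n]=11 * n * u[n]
Z{n*u[n]} = z/(z-1)^2
By linearity: Z{11*n*u[n]} = 11z/(z-1)^2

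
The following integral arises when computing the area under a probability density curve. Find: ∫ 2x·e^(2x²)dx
Let u=2x², du=4x dx
∫ (1/2)e^u du=e^u/2 + C

Answer: e^(2x²)/2 + C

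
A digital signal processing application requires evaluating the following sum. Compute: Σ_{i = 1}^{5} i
Using formula: Σ i^1=n(n + 1)/2=5·6/2=15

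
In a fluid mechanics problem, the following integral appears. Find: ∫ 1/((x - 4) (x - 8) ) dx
Partial fractions: 1/((x-4)(x-8))=A/(x-4)+B/(x-8)
A=-1/4, B=1/4
∫ [-1/4· 1/(x-4)+1/4· 1/(x-8)] dx
=(1/4)[ln|x-8| - ln|x-4|]+C

Answer: (1/4)·ln|(x-8)/(x-4)|+C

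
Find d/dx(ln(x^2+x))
Chain rule: d/dx[ln(u)] = u'/u where u = x^2+x
u' = 2x+1

Answer: (2x+1)/(x^2+x)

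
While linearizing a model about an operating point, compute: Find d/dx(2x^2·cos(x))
Product rule: (fg)' = f'g+fg'
f = 2x^2, f' = 4x
g = cos(x), g' = -sin(x)

Answer: 4x·cos(x)-2x^2·sin(x)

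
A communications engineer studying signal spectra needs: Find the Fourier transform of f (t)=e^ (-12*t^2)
The Fourier transform of a Gaussian e^(-a*t^2) is sqrt(pi/a)*e^(-omega^2/(4a)).
With a = 12: F(omega) = sqrt(pi/12)*e^(-omega^2/48)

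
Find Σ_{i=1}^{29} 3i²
=3·n(n + 1)(2n + 1)/6=3·29·30·59/6=25665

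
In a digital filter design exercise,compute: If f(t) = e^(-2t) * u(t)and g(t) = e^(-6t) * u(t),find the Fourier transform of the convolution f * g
By the convolution theorem: F{f * g}=F(omega) * G(omega)
F(omega)=1/(2 + j * omega), G(omega)=1/(6 + j * omega)
F{f * g}=1/((2 + j * omega)(6 + j * omega))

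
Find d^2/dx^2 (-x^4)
Apply power rule 2 times:
d^1: -4x^3
d^2: -12x^2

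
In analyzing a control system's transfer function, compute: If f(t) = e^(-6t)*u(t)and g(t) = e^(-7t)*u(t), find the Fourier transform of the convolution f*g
By the convolution theorem: F{f * g} = F(omega) * G(omega)
F(omega) = 1/(6+j * omega), G(omega) = 1/(7+j * omega)
F{f * g} = 1/((6+j * omega)(7+j * omega))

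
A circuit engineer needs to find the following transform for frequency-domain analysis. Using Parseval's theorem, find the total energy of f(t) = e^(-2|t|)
Parseval's theorem: E=integral |f(t)|^2 dt=(1/2pi) integral |F(omega)|^2 domega
E=integral_{-inf}^{inf} e^(-4|t|) dt=2*integral_0^inf e^(-4t) dt=2/(2*2)=1/2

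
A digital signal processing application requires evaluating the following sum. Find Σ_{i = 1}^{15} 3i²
=3·n(n + 1)(2n + 1)/6=3·15·16·31/6=3720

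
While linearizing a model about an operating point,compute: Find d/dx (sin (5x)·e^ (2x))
Product rule: (fg)' = f'g+fg'
f = sin(5x), f' = 5·cos(5x)
g = e^(2x), g' = 2·e^(2x)

Answer: 5·cos(5x)·e^(2x)+2·sin(5x)·e^(2x)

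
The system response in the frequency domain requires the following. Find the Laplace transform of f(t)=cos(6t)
L{cos(wt)} = s/(s² + w²)
L{cos(6t)} = s/(s² + 36)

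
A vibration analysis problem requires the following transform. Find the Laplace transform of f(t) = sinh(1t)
L{sinh(at)} = a/(s²-a²)
L{sinh(1t)} = 1/(s²-1)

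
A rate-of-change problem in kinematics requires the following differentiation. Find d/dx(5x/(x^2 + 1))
Quotient rule: (f/g)' = (f'g - fg')/g²
f = 5x, f' = 5
g = x^2+1, g' = 2x

Answer: (5·(x^2+1)-10x^2)/(x^2+1)²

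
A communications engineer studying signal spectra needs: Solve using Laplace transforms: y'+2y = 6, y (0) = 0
Take L of both sides: sY(s) - 0 + 2Y(s)=6/s
Y(s)(s + 2)=6/s + 0
Y(s)=6/(s(s + 2)) + 0/(s + 2)
Partial fractions: 6/(s(s + 2))=3/s - 3/(s + 2)
So Y(s)=3/s - 3/(s + 2)
Inverse transform (L^(-1){1/s}=1, L^(-1){1/(s + 2)}=e^(-2t)):

Answer: y(t)=3 - 3·e^(-2t)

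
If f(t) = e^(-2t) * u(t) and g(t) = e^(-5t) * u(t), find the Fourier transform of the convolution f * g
By the convolution theorem: F{f*g}=F(omega)*G(omega)
F(omega)=1/(2+j*omega), G(omega)=1/(5+j*omega)
F{f*g}=1/((2+j*omega)(5+j*omega))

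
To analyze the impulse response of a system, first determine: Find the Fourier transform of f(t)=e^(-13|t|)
Using the standard pair: F{e^(-a|t|)} = 2a/(a^2 + omega^2)
With a = 13: F(omega) = 26/(169 + omega^2)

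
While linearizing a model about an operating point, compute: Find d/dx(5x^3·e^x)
Product rule: (fg)' = f'g + fg'
f = 5x^3, f' = 15x^2
g = e^x, g' = e^x

Answer: 15x^2·e^x + 5x^3·e^x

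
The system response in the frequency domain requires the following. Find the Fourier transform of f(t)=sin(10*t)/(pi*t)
sin(W*t)/(pi*t) = (W/pi)*sinc(W*t/pi) is the impulse response of the ideal low-pass filter with cutoff W (here W = 10).
Its Fourier transform is a rectangular function:
F(omega) = 1 for |omega| < 10, 0 otherwise

Answer: rect(omega/20) [i.e., 1 for |omega| < 10, 0 otherwise]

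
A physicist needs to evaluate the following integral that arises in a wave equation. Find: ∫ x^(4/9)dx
Power rule: ∫ x^(4/9) dx = x^(13/9)/(13/9)+C

Answer: (9/13)·x^(13/9)+C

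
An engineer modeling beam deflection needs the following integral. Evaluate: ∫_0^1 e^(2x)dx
Antiderivative: (1/2)e^(2x)
Evaluate: (1/2)(e^2-1)

Answer: (e^2-1)/2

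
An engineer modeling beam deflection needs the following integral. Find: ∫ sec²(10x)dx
Since d/dx[tan(10x)]=10sec²(10x), integral=tan(10x)/10 + C

Answer: (1/10)tan(10x) + C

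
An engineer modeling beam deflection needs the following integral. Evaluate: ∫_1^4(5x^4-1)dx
Step 1: Find antiderivative F(x)=x^5 - x
Step 2: F(4) - F(1)=1020 - (0)=1020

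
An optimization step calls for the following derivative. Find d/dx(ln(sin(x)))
Chain rule: d/dx[ln(u)] = u'/u where u = sin(x)
u' = cos(x)

Answer: (cos(x))/(sin(x))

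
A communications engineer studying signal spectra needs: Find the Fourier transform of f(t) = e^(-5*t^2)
The Fourier transform of a Gaussian e^(-a*t^2) is sqrt(pi/a)*e^(-omega^2/(4a)).
With a = 5: F(omega) = sqrt(pi/5)*e^(-omega^2/20)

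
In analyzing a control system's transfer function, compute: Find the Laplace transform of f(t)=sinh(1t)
L{sinh(at)}=a/(s²-a²)
L{sinh(1t)}=1/(s²-1)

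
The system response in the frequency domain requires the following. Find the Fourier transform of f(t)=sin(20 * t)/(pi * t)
sin(W * t)/(pi * t)=(W/pi) * sinc(W * t/pi) is the impulse response of the ideal low-pass filter with cutoff W (here W=20).
Its Fourier transform is a rectangular function:
F(omega)=1 for |omega| < 20, 0 otherwise

Answer: rect(omega/40) [i.e., 1 for |omega| < 20, 0 otherwise]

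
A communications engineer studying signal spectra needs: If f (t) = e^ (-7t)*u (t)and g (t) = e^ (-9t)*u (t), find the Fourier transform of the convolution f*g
By the convolution theorem: F{f * g}=F(omega) * G(omega)
F(omega)=1/(7 + j * omega), G(omega)=1/(9 + j * omega)
F{f * g}=1/((7 + j * omega)(9 + j * omega))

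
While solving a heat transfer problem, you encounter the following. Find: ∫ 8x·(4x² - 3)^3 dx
Let u=4x² - 3, du=8x dx
∫ u^3 du=u^4/4+C

Answer: (4x² - 3)^4/4+C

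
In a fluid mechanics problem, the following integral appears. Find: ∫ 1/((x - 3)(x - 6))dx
Partial fractions: 1/((x-3)(x-6)) = A/(x-3)+B/(x-6)
A = -1/3, B = 1/3
∫ [-1/3· 1/(x-3)+1/3· 1/(x-6)] dx
= (1/3)[ln|x-6| - ln|x-3|]+C

Answer: (1/3)·ln|(x-6)/(x-3)|+C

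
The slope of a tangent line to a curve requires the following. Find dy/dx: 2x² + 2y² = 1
Differentiate: 4x+4y·(dy/dx) = 0
dy/dx = -4x/(4y) = -1·(x/y)

Answer: dy/dx = -1·(x/y)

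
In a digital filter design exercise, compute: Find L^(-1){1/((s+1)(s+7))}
Partial fractions: 1/((s+1)(s+7)) = A/(s+1)+B/(s+7)
Cover-up: A = 1/(s+7)|_{s = -1} = 1/6; B = 1/(s+1)|_{s = -7} = -1/6
L^(-1) = (1/6)e^(-t) - (1/6)e^(-7t)

Answer: (1/6)(e^(-t) - e^(-7t))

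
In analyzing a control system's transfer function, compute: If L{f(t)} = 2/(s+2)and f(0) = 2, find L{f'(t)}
L{f'(t)} = s·F(s) - f(0) = 2s/(s + 2) - 2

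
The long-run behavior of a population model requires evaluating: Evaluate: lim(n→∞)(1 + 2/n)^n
This is the definition of e^2: lim(1+2/n)^n = e^2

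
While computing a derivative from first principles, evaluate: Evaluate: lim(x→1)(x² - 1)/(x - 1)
Factor: (x² - 1) = (x-1)(x + 1)
Cancel (x-1): lim(x→1) (x + 1) = 2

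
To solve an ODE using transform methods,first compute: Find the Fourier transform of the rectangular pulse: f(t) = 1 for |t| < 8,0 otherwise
F(omega)=integral from -8 to 8 of e^(-j*omega*t) dt
=2*sin(8*omega)/omega=16*sinc(8*omega/pi)

Answer: 2*sin(8*omega)/omega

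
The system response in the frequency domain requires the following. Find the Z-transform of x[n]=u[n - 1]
Using the time-shift property: Z{u[n-1]} = z^(-1)*z/(z-1)
= z^(0)/(z-1)

Answer: 1/(z-1)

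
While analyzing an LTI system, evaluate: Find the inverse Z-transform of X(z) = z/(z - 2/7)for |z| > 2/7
Standard pair: z/(z-a) <-> a^n * u[n] for causal signals
With a=2/7: x[n]=(2/7)^n * u[n]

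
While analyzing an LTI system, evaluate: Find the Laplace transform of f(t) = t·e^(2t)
L{t·e^(at)} = 1/(s-a)²
L{t·e^(2t)} = 1/(s-2)²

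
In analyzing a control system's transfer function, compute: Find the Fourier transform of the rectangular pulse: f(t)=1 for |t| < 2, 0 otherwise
F(omega)=integral from -2 to 2 of e^(-j * omega * t) dt
=2 * sin(2 * omega)/omega=4 * sinc(2 * omega/pi)

Answer: 2 * sin(2 * omega)/omega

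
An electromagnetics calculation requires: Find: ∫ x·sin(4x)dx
By parts: u=x, dv=sin(4x) dx
du=dx, v=-cos(4x)/4
=-x·cos(4x)/4 + sin(4x)/4² + C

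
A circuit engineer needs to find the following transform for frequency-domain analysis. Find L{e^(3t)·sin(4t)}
First shifting: L{e^(at)f(t)}=F(s-a)
L{sin(4t)}=4/(s²+16)
Shift: 4/((s-3)²+16)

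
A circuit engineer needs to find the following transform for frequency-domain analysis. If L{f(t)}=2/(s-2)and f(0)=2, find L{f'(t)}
L{f'(t)} = s·F(s) - f(0) = 2s/(s-2) - 2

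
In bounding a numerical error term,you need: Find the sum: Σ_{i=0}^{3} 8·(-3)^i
Geometric series: S=a(1 - r^n)/(1 - r)
a=8, r=-3, n=4
S=8(1 - 81)/4=-160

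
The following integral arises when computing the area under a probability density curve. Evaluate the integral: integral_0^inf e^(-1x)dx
integral_0^inf e^(-1x) dx = [-1/1 * e^(-1x)]_0^inf
= 0 - (-1/1) = 1/1

Answer: 1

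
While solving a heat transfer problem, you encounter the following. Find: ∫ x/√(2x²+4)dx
Let u = 2x² + 4, du = 4x dx
∫ (1/4)·u^(-1/2) du = √u/2 + C

Answer: √(2x² + 4)/2 + C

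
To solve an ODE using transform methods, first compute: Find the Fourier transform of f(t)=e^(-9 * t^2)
The Fourier transform of a Gaussian e^(-a*t^2) is sqrt(pi/a)*e^(-omega^2/(4a)).
With a = 9: F(omega) = sqrt(pi)/3*e^(-omega^2/36)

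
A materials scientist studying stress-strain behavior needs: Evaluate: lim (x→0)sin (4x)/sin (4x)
sin(u) ≈ u for small u:
sin(4x)/sin(4x) ≈ 4x/(4x)=4/4

Answer: 1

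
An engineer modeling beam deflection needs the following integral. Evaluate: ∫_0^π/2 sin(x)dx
Antiderivative: -cos(x)
Evaluate at bounds: [-cos(1·π/2)/1] - [-cos(1·0)/1]
= (-(0) + (1))/1 = 1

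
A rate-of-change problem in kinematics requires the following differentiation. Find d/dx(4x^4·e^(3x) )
Product rule: (fg)' = f'g+fg'
f = 4x^4, f' = 16x^3
g = e^(3x), g' = 3·e^(3x)

Answer: 16x^3·e^(3x)+12x^4·e^(3x)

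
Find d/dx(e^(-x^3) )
Chain rule: d/dx[e^u] = e^u · u' where u = -x^3
u' = -3x^2

Answer: -3x^2·e^(-x^3)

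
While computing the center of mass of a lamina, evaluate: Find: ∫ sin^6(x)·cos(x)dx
Let u = sin(x), du = cos(x) dx
∫ u^6 du = u^7/7+C

Answer: sin^7(x)/7+C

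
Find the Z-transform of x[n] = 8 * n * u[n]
Z{n*u[n]}=z/(z-1)^2
By linearity: Z{8*n*u[n]}=8z/(z-1)^2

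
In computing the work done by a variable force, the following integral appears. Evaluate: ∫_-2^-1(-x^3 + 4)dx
Step 1: Find antiderivative F(x) = (-1/4)x^4+4x
Step 2: F(-1) - F(-2) = -17/4 - (-12) = 31/4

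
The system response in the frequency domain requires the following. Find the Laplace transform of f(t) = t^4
L{t^n} = n!/s^(n + 1)
L{t^4} = 4!/s^5 = 24/s^5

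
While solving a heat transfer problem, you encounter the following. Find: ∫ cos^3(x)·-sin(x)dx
Let u = cos(x), du = -sin(x) dx
∫ u^3 du = u^4/4 + C

Answer: cos^4(x)/4 + C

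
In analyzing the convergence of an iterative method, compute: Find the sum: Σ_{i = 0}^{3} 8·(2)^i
Geometric series: S = a(1 - r^n)/(1 - r)
a = 8, r = 2, n = 4
S = 8(1 - 16)/-1 = 120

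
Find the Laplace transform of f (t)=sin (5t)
L{sin(wt)} = w/(s² + w²)
L{sin(5t)} = 5/(s² + 25)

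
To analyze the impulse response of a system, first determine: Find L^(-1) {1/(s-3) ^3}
L^(-1){1/(s-a)^n} = t^(n-1)·e^(at)/(n-1)!
Here a = 3, n = 3: t^2·e^(3t)/2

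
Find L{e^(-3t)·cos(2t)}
First shifting: L{e^(at)f(t)} = F(s-a)
L{cos(2t)} = s/(s²+4)
Shift: (s+3)/((s+3)²+4)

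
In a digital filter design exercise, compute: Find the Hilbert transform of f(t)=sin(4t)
The Hilbert transform shifts each frequency component by -pi/2.
H{sin(wt)}=-cos(wt)
With w=4: H{sin(4t)}=-cos(4t)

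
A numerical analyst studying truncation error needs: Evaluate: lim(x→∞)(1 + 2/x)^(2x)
Rewrite as [(1+2/x)^x]^2.
lim(1+2/x)^x = e^2, so limit = (e^2)^2 = e^4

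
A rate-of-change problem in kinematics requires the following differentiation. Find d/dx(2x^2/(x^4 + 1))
Quotient rule: (f/g)' = (f'g - fg')/g²
f = 2x^2, f' = 4x
g = x^4 + 1, g' = 4x^3

Answer: (4x·(x^4 + 1) - 8x^5)/(x^4 + 1)²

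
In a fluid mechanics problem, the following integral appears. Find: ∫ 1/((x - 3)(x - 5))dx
Partial fractions: 1/((x-3)(x-5))=A/(x-3)+B/(x-5)
A=-1/2, B=1/2
∫ [-1/2· 1/(x-3)+1/2· 1/(x-5)] dx
=(1/2)[ln|x-5| - ln|x-3|]+C

Answer: (1/2)·ln|(x-5)/(x-3)|+C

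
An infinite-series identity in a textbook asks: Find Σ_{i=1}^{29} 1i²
= 1·n(n+1)(2n+1)/6 = 1·29·30·59/6 = 8555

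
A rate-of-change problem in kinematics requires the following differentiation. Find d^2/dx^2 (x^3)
Apply power rule 2 times:
d^1: 3x^2
d^2: 6x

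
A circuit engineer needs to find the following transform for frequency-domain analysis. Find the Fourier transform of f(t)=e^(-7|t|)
Using the standard pair: F{e^(-a|t|)} = 2a/(a^2 + omega^2)
With a = 7: F(omega) = 14/(49 + omega^2)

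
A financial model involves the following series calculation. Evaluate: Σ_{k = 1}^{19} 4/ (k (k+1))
Partial fractions: 4/(k(k + 1))=4/k - 4/(k + 1)
Telescoping sum: 4(1 - 1/20)=4·19/20

Answer: 19/5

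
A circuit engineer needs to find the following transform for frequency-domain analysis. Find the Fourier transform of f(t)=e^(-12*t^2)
The Fourier transform of a Gaussian e^(-a * t^2) is sqrt(pi/a) * e^(-omega^2/(4a)).
With a=12: F(omega)=sqrt(pi/12) * e^(-omega^2/48)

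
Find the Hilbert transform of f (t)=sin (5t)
The Hilbert transform shifts each frequency component by -pi/2.
H{sin(wt)}=-cos(wt)
With w=5: H{sin(5t)}=-cos(5t)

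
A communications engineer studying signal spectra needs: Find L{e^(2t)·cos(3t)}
First shifting: L{e^(at)f(t)}=F(s-a)
L{cos(3t)}=s/(s²+9)
Shift: (s-2)/((s-2)²+9)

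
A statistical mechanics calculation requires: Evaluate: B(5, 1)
B(x,y)=Γ(x)Γ(y)/Γ(x+y)=(x-1)!(y-1)!/(x+y-1)!
B(5,1)=4!·0!/5!=1/5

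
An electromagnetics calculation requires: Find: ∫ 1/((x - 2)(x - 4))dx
Partial fractions: 1/((x-2)(x-4)) = A/(x-2)+B/(x-4)
A = -1/2, B = 1/2
∫ [-1/2· 1/(x-2)+1/2· 1/(x-4)] dx
= (1/2)[ln|x-4| - ln|x-2|]+C

Answer: (1/2)·ln|(x-4)/(x-2)|+C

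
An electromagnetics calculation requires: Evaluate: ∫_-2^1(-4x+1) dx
Step 1: Find antiderivative F(x) = -2x^2 + x
Step 2: F(1) - F(-2) = -1 - (-10) = 9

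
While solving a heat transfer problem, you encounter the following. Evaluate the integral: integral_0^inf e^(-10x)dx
integral_0^inf e^(-10x) dx = [-1/10*e^(-10x)]_0^inf
= 0 - (-1/10) = 1/10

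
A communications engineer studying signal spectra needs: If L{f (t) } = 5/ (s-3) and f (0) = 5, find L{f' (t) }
L{f'(t)}=s·F(s) - f(0)=5s/(s-3)-5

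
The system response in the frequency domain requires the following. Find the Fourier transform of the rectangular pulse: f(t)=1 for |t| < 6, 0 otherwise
F(omega) = integral from -6 to 6 of e^(-j * omega * t) dt
= 2 * sin(6 * omega)/omega = 12 * sinc(6 * omega/pi)

Answer: 2 * sin(6 * omega)/omega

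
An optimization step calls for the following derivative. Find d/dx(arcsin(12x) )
d/dx[arcsin(u)]=u'/√(1-u²), u=12x, u'=12

Answer: 12/√(1-144x²)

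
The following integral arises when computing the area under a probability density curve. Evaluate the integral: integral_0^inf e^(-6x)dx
integral_0^inf e^(-6x) dx=[-1/6*e^(-6x)]_0^inf
=0 - (-1/6)=1/6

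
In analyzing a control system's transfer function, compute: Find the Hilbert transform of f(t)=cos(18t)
The Hilbert transform shifts each frequency component by -pi/2.
H{cos(wt)} = sin(wt)
With w = 18: H{cos(18t)} = sin(18t)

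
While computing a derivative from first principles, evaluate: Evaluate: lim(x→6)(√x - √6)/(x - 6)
Multiply by conjugate (√x+√6)/(√x+√6):
=(x - 6)/((x - 6)(√x+√6))=1/(√x+√6)
As x → 6: 1/(2√6)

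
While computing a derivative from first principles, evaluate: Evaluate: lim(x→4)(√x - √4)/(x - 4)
Multiply by conjugate (√x + √4)/(√x + √4):
=(x - 4)/((x - 4)(√x + √4))=1/(√x + √4)
As x → 4: 1/(2√4)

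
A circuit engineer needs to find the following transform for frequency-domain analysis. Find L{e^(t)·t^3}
First shifting: L{e^(at)f(t)}=F(s-a)
L{t^3}=6/s^4
Shift s → s-1: 6/(s-1)^4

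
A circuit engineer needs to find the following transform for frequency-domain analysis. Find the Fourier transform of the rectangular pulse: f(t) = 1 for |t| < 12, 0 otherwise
F(omega)=integral from -12 to 12 of e^(-j * omega * t) dt
=2 * sin(12 * omega)/omega=24 * sinc(12 * omega/pi)

Answer: 2 * sin(12 * omega)/omega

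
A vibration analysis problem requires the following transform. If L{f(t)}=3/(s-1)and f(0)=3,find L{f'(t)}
L{f'(t)}=s·F(s) - f(0)=3s/(s-1) - 3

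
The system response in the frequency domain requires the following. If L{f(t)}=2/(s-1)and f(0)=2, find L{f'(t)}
L{f'(t)} = s·F(s) - f(0) = 2s/(s-1) - 2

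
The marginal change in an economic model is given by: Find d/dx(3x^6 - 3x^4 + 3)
Power rule: d/dx(ax^n)=n·a·x^(n-1)
Term by term: 18·x^5 - 12·x^3

Answer: 18x^5 - 12x^3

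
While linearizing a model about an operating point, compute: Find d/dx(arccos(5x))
d/dx[arccos(u)]=-u'/√(1-u²), u=5x, u'=5

Answer: -5/√(1 - 25x²)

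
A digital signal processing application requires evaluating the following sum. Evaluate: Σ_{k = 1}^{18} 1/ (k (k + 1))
Partial fractions: 1/(k(k+1))=1/k - 1/(k+1)
Telescoping sum: 1(1-1/19)=1·18/19

Answer: 18/19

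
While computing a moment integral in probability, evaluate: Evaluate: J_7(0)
J_n(0) = 0 for all n > 0 (Bessel function of first kind)
J_7(0) = 0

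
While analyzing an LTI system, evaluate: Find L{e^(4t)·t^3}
First shifting: L{e^(at)f(t)}=F(s-a)
L{t^3}=6/s^4
Shift s → s-4: 6/(s-4)^4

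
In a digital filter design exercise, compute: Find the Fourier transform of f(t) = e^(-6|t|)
Using the standard pair: F{e^(-a|t|)}=2a/(a^2 + omega^2)
With a=6: F(omega)=12/(36 + omega^2)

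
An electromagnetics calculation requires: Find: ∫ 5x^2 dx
Using power rule: ∫ 5x^2 dx=5/3 x^3 + C=(5/3)x^3 + C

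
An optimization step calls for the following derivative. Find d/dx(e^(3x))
Chain rule: d/dx[e^u]=e^u · u' where u=3x
u'=3

Answer: 3·e^(3x)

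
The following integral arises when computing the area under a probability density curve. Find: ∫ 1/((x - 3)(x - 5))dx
Partial fractions: 1/((x-3)(x-5))=A/(x-3) + B/(x-5)
A=-1/2, B=1/2
∫ [-1/2· 1/(x-3) + 1/2· 1/(x-5)] dx
=(1/2)[ln|x-5| - ln|x-3|] + C

Answer: (1/2)·ln|(x-5)/(x-3)| + C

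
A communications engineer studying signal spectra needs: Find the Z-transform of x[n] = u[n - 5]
Using the time-shift property: Z{u[n-5]} = z^(-5)*z/(z-1)
= z^(-4)/(z-1)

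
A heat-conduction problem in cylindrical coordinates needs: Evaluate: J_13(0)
J_n(0) = 0 for all n > 0 (Bessel function of first kind)
J_13(0) = 0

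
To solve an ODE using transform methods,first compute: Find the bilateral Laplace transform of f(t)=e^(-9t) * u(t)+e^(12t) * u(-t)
For e^(-9t) * u(t): L=1/(s + 9), Re(s) > -9
For e^(12t) * u(-t): L=-1/(s-12), Re(s) < 12
Combined: F(s)=1/(s + 9) - 1/(s-12), -9 < Re(s) < 12

Answer: 1/(s + 9) - 1/(s-12), ROC: -9 < Re(s) < 12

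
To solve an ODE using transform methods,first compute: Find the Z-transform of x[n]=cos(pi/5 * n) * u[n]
Z{cos(w0 * n) * u[n]}=z(z - cos(w0))/(z^2-2z * cos(w0)+1)
With w0=pi/5: X(z)=z(z - cos(pi/5))/(z^2-2z * cos(pi/5)+1)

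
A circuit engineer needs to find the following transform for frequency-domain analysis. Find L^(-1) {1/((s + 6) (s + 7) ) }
Partial fractions: 1/((s+6)(s+7)) = A/(s+6)+B/(s+7)
Cover-up: A = 1/(s+7)|_{s = -6} = 1; B = 1/(s+6)|_{s = -7} = -1
L^(-1) = e^(-6t) - e^(-7t)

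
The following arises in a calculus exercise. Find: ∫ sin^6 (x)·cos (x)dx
Let u=sin(x), du=cos(x) dx
∫ u^6 du=u^7/7 + C

Answer: sin^7(x)/7 + C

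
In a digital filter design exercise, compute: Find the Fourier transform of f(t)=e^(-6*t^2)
The Fourier transform of a Gaussian e^(-a * t^2) is sqrt(pi/a) * e^(-omega^2/(4a)).
With a=6: F(omega)=sqrt(pi/6) * e^(-omega^2/24)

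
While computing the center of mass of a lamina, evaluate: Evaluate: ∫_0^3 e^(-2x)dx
Antiderivative: (1/(-2))e^(-2x)
Evaluate: (1/(-2))(e^-6 - 1)

Answer: (e^-6 - 1)/(-2)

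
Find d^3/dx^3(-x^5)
Apply power rule 3 times:
d^1: -5x^4
d^2: -20x^3
d^3: -60x^2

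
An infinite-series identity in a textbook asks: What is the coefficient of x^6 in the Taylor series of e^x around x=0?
Taylor series of e^x=Σ x^n/n!
Coefficient of x^6=1/6!=1/720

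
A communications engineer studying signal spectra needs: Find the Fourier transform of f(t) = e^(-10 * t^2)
The Fourier transform of a Gaussian e^(-a * t^2) is sqrt(pi/a) * e^(-omega^2/(4a)).
With a=10: F(omega)=sqrt(pi/10) * e^(-omega^2/40)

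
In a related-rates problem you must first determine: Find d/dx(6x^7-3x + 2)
Power rule: d/dx(ax^n) = n·a·x^(n-1)
Term by term: 42·x^6-3

Answer: 42x^6-3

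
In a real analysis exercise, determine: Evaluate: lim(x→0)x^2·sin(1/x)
Squeeze theorem: -|x^2| ≤ x^2·sin(1/x) ≤ |x^2|
Since x^2 → 0 as x → 0, by squeeze theorem the limit is 0

Answer: 0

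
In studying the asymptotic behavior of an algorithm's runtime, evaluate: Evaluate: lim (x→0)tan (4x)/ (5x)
tan(u) ≈ u for small u:
tan(4x)/(5x) ≈ 4x/(5x) = 4/5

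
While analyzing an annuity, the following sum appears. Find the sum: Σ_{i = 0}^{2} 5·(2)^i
Geometric series: S=a(1 - r^n)/(1 - r)
a=5, r=2, n=3
S=5(1-8)/-1=35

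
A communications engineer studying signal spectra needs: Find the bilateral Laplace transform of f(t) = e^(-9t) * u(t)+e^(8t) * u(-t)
For e^(-9t)*u(t): L = 1/(s+9), Re(s) > -9
For e^(8t)*u(-t): L = -1/(s-8), Re(s) < 8
Combined: F(s) = 1/(s+9)-1/(s-8), -9 < Re(s) < 8

Answer: 1/(s+9)-1/(s-8), ROC: -9 < Re(s) < 8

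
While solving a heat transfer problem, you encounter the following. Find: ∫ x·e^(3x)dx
Integration by parts: u = x, dv = e^(3x) dx
du = dx, v = e^(3x)/3
= x·e^(3x)/3 - ∫ e^(3x)/3 dx
= x·e^(3x)/3 - e^(3x)/9 + C

Answer: e^(3x)(x/3 - 1/9) + C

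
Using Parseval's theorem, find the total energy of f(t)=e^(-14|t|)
Parseval's theorem: E=integral |f(t)|^2 dt=(1/2pi) integral |F(omega)|^2 domega
E=integral_{-inf}^{inf} e^(-28|t|) dt=2*integral_0^inf e^(-28t) dt=2/(2*14)=1/14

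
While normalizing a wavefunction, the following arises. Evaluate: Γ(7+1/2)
Γ(n+1/2)=(2n)!√π/(4^n·n!)
=87178291200√π/(16384·5040)=(135135/128)·√π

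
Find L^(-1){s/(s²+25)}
L^(-1){s/(s² + w²)} = cos(wt)
Here w = 5

Answer: cos(5t)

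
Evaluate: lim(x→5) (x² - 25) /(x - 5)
Factor: (x² - 25) = (x-5)(x + 5)
Cancel (x-5): lim(x→5) (x + 5) = 10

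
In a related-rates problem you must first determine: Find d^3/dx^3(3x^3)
Apply power rule 3 times:
d^1: 9x^2
d^2: 18x
d^3: 18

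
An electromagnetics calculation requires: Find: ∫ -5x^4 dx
Using power rule: ∫ -5x^4 dx=-5/5 x^5 + C=-x^5 + C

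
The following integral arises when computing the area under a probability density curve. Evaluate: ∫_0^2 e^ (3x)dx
Antiderivative: (1/3)e^(3x)
Evaluate: (1/3)(e^6 - 1)

Answer: (e^6 - 1)/3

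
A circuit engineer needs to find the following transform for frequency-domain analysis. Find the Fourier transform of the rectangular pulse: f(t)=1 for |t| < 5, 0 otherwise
F(omega) = integral from -5 to 5 of e^(-j * omega * t) dt
= 2 * sin(5 * omega)/omega = 10 * sinc(5 * omega/pi)

Answer: 2 * sin(5 * omega)/omega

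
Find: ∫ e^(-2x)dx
Since d/dx[e^(-2x)] = -2e^(-2x), we get -1/2 e^(-2x) + C

Answer: (-1/2)e^(-2x) + C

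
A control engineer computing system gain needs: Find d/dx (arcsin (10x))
d/dx[arcsin(u)] = u'/√(1-u²), u = 10x, u' = 10

Answer: 10/√(1-100x²)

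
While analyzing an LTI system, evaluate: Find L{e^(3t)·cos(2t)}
First shifting: L{e^(at)f(t)}=F(s-a)
L{cos(2t)}=s/(s² + 4)
Shift: (s-3)/((s-3)² + 4)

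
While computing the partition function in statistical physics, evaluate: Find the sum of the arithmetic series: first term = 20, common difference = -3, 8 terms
Last term: a_n = 20+(8-1)·-3 = -1
Sum = n(a_1+a_n)/2 = 8(20+(-1))/2 = 76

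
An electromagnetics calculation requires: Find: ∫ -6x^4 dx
Using power rule: ∫ -6x^4 dx=-6/5 x^5+C=(-6/5)x^5+C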